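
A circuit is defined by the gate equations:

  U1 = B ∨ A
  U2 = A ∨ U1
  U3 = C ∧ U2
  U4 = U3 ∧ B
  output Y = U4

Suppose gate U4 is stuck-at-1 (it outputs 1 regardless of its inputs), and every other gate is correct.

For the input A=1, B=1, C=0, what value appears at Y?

Propagate with U4 forced: U1=1, U2=1, U3=0, U4=1 [stuck-at-1].
So Y = 1. (Without the fault it would be 0.)

1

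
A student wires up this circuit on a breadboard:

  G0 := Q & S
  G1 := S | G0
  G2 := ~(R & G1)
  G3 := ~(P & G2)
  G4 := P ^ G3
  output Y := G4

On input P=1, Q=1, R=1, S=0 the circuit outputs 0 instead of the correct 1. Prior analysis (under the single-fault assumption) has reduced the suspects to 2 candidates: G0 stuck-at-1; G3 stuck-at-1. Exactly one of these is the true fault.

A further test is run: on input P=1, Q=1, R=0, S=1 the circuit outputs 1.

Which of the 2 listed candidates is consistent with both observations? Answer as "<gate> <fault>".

Evaluate each candidate on input P=1, Q=1, R=0, S=1:
  G0 stuck-at-1: G0=1 [stuck-at-1], G1=1, G2=1, G3=0, G4=1 → 1 — matches
  G3 stuck-at-1: G0=1, G1=1, G2=1, G3=1 [stuck-at-1], G4=0 → 0 — eliminated
Only G0 stuck-at-1 reproduces the observed 1.

G0 stuck-at-1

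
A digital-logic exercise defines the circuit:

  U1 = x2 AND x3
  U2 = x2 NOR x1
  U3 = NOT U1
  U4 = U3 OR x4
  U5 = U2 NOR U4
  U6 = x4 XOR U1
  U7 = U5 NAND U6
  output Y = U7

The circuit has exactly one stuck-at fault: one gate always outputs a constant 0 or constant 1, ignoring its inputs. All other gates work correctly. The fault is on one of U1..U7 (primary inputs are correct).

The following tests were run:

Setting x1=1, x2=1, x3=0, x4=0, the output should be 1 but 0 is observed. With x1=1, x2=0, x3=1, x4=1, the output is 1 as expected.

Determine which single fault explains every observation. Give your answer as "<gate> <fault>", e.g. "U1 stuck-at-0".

Fault-free values for test 1 (x1=1, x2=1, x3=0, x4=0): U1=0, U2=0, U3=1, U4=1, U5=0, U6=0, U7=1, giving Y=1. Observed 0.
Test 1: faults giving observed 0 are {U1 stuck-at-1, U7 stuck-at-0}.
Test 2 (x1=1, x2=0, x3=1, x4=1): fault-free U1=0, U2=0, U3=1, U4=1, U5=0, U6=1, U7=1 → 1; observed 1. Eliminates U7 stuck-at-0.
Only U1 stuck-at-1 is consistent with every test.

U1 stuck-at-1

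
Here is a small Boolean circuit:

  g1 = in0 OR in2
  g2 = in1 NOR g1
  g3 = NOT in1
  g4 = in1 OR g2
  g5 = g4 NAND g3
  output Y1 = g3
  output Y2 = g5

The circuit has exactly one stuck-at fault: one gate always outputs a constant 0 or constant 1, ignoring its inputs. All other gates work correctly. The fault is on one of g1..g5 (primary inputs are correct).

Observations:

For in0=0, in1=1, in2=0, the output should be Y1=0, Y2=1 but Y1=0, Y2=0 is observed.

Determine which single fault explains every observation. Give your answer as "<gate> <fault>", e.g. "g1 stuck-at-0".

g5 stuck-at-0

Fault-free values for test 1 (in0=0, in1=1, in2=0): g1=0, g2=0, g3=0, g4=1, g5=1, giving Y1=0, Y2=1. Observed Y1=0, Y2=0.
Test 1: faults giving observed Y1=0, Y2=0 are {g5 stuck-at-0}.
Only g5 stuck-at-0 is consistent with every test.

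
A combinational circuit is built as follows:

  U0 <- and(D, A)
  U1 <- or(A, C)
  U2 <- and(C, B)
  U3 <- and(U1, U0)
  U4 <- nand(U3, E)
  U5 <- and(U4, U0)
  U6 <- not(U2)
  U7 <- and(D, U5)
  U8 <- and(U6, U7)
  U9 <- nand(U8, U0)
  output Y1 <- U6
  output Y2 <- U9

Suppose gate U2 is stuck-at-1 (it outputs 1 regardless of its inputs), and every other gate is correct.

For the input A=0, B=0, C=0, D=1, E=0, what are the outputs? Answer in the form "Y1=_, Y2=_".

Propagate with U2 forced: U0=0, U1=0, U2=1 [stuck-at-1], U3=0, U4=1, U5=0, U6=0, U7=0, U8=0, U9=1.
So the outputs are Y1=0, Y2=1. (Without the fault they would be Y1=1, Y2=1.)

Y1=0, Y2=1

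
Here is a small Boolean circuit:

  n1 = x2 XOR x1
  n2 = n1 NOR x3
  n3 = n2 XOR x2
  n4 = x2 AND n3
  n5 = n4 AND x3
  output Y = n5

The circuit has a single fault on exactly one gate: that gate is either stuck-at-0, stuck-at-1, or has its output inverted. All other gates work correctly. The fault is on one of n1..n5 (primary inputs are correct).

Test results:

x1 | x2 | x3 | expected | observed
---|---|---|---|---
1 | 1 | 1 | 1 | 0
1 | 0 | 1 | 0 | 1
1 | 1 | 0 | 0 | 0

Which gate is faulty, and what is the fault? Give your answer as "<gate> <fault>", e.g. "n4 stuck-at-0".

Fault-free values for test 1 (x1=1, x2=1, x3=1): n1=0, n2=0, n3=1, n4=1, n5=1, giving Y=1. Observed 0.
Test 1: faults giving observed 0 are {n2 stuck-at-1, n2 inverted output, n3 stuck-at-0, n3 inverted output, n4 stuck-at-0, n4 inverted output, n5 stuck-at-0, n5 inverted output}.
Test 2 (x1=1, x2=0, x3=1): fault-free n1=1, n2=0, n3=0, n4=0, n5=0 → 0; observed 1. Eliminates n2 stuck-at-1, n2 inverted output, n3 stuck-at-0, n3 inverted output, n4 stuck-at-0, n5 stuck-at-0.
Test 3 (x1=1, x2=1, x3=0): fault-free n1=0, n2=1, n3=0, n4=0, n5=0 → 0; observed 0. Eliminates n5 inverted output.
Only n4 inverted output is consistent with every test.

n4 inverted output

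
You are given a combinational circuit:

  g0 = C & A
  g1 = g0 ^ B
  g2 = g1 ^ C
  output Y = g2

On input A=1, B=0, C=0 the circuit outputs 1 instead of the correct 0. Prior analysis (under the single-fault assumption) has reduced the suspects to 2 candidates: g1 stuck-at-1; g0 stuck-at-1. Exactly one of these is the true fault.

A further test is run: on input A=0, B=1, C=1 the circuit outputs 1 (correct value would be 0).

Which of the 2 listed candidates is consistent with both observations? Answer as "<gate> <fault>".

g0 stuck-at-1

Evaluate each candidate on input A=0, B=1, C=1:
  g1 stuck-at-1: g0=0, g1=1 [stuck-at-1], g2=0 → 0 — eliminated
  g0 stuck-at-1: g0=1 [stuck-at-1], g1=0, g2=1 → 1 — matches
Only g0 stuck-at-1 reproduces the observed 1.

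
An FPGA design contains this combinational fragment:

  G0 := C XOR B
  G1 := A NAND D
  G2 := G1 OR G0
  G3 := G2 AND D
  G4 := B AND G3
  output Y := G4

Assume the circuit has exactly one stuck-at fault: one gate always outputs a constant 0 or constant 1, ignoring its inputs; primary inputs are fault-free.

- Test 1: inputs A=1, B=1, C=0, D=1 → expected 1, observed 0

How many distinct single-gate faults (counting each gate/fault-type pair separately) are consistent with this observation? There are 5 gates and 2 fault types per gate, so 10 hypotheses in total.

Fault-free: G0=1, G1=0, G2=1, G3=1, G4=1 → 1. Observed 0.
  G0 stuck-at-0: output 0 ✓
  G0 stuck-at-1: output 1 ✗
  G1 stuck-at-0: output 1 ✗
  G1 stuck-at-1: output 1 ✗
  G2 stuck-at-0: output 0 ✓
  G2 stuck-at-1: output 1 ✗
  G3 stuck-at-0: output 0 ✓
  G3 stuck-at-1: output 1 ✗
  G4 stuck-at-0: output 0 ✓
  G4 stuck-at-1: output 1 ✗
Consistent faults: {G0 stuck-at-0, G2 stuck-at-0, G3 stuck-at-0, G4 stuck-at-0} — 4 in all.

4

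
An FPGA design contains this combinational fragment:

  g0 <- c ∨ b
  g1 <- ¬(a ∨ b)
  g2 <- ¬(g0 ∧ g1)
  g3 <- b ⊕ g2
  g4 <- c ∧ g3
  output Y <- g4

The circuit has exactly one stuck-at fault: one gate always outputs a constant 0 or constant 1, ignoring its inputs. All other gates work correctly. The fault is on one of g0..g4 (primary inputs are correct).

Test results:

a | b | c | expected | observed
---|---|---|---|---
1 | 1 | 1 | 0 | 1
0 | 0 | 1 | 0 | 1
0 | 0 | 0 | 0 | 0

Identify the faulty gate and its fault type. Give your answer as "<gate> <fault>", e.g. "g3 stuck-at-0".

g3 stuck-at-1

Fault-free values for test 1 (a=1, b=1, c=1): g0=1, g1=0, g2=1, g3=0, g4=0, giving Y=0. Observed 1.
Test 1: faults giving observed 1 are {g1 stuck-at-1, g2 stuck-at-0, g3 stuck-at-1, g4 stuck-at-1}.
Test 2 (a=0, b=0, c=1): fault-free g0=1, g1=1, g2=0, g3=0, g4=0 → 0; observed 1. Eliminates g1 stuck-at-1, g2 stuck-at-0.
Test 3 (a=0, b=0, c=0): fault-free g0=0, g1=1, g2=1, g3=1, g4=0 → 0; observed 0. Eliminates g4 stuck-at-1.
Only g3 stuck-at-1 is consistent with every test.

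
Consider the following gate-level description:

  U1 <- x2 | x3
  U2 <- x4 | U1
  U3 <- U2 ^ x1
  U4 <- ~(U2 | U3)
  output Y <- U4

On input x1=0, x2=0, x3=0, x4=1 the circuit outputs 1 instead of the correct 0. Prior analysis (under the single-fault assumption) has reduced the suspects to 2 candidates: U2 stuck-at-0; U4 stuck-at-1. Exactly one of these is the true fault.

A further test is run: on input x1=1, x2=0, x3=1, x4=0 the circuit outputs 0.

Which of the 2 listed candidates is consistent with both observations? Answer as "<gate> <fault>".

Evaluate each candidate on input x1=1, x2=0, x3=1, x4=0:
  U2 stuck-at-0: U1=1, U2=0 [stuck-at-0], U3=1, U4=0 → 0 — matches
  U4 stuck-at-1: U1=1, U2=1, U3=0, U4=1 [stuck-at-1] → 1 — eliminated
Only U2 stuck-at-0 reproduces the observed 0.

U2 stuck-at-0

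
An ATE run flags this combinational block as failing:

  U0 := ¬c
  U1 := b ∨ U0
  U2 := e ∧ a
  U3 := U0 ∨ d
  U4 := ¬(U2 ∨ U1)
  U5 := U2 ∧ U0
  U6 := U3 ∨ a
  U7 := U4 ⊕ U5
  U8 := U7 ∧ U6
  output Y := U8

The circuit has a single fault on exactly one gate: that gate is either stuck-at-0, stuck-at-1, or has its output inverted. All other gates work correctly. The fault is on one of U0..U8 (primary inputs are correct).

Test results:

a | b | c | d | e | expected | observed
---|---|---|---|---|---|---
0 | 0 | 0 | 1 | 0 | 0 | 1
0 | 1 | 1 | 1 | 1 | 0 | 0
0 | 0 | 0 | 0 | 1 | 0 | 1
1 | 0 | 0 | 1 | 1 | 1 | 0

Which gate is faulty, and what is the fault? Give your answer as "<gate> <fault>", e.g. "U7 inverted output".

U2 inverted output

Fault-free values for test 1 (a=0, b=0, c=0, d=1, e=0): U0=1, U1=1, U2=0, U3=1, U4=0, U5=0, U6=1, U7=0, U8=0, giving Y=0. Observed 1.
Test 1: faults giving observed 1 are {U0 stuck-at-0, U0 inverted output, U1 stuck-at-0, U1 inverted output, U2 stuck-at-1, U2 inverted output, U4 stuck-at-1, U4 inverted output, U5 stuck-at-1, U5 inverted output, U7 stuck-at-1, U7 inverted output, U8 stuck-at-1, U8 inverted output}.
Test 2 (a=0, b=1, c=1, d=1, e=1): fault-free U0=0, U1=1, U2=0, U3=1, U4=0, U5=0, U6=1, U7=0, U8=0 → 0; observed 0. Eliminates U1 stuck-at-0, U1 inverted output, U4 stuck-at-1, U4 inverted output, U5 stuck-at-1, U5 inverted output, U7 stuck-at-1, U7 inverted output, U8 stuck-at-1, U8 inverted output.
Test 3 (a=0, b=0, c=0, d=0, e=1): fault-free U0=1, U1=1, U2=0, U3=1, U4=0, U5=0, U6=1, U7=0, U8=0 → 0; observed 1. Eliminates U0 stuck-at-0, U0 inverted output.
Test 4 (a=1, b=0, c=0, d=1, e=1): fault-free U0=1, U1=1, U2=1, U3=1, U4=0, U5=1, U6=1, U7=1, U8=1 → 1; observed 0. Eliminates U2 stuck-at-1.
Only U2 inverted output is consistent with every test.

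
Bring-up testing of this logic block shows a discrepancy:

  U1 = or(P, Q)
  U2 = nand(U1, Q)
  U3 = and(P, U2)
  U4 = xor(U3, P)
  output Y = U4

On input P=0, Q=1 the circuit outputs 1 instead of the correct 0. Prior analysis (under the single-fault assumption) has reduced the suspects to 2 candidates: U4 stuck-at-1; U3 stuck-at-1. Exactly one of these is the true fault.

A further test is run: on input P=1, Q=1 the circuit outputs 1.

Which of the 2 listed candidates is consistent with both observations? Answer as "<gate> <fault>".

Evaluate each candidate on input P=1, Q=1:
  U4 stuck-at-1: U1=1, U2=0, U3=0, U4=1 [stuck-at-1] → 1 — matches
  U3 stuck-at-1: U1=1, U2=0, U3=1 [stuck-at-1], U4=0 → 0 — eliminated
Only U4 stuck-at-1 reproduces the observed 1.

U4 stuck-at-1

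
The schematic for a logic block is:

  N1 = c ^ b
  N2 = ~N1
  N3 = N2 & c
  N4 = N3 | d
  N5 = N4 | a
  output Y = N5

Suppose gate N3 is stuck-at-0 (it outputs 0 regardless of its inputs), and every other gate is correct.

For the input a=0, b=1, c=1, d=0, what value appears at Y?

0

Propagate with N3 forced: N1=0, N2=1, N3=0 [stuck-at-0], N4=0, N5=0.
So Y = 0. (Without the fault it would be 1.)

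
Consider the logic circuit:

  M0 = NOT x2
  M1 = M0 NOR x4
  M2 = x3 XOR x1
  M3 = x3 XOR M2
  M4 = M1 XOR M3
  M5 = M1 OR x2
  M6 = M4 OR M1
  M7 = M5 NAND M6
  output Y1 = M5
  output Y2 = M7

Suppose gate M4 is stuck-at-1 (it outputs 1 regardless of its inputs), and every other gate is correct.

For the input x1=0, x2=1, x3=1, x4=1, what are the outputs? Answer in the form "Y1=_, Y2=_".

Y1=1, Y2=0

Propagate with M4 forced: M0=0, M1=0, M2=1, M3=0, M4=1 [stuck-at-1], M5=1, M6=1, M7=0.
So the outputs are Y1=1, Y2=0. (Without the fault they would be Y1=1, Y2=1.)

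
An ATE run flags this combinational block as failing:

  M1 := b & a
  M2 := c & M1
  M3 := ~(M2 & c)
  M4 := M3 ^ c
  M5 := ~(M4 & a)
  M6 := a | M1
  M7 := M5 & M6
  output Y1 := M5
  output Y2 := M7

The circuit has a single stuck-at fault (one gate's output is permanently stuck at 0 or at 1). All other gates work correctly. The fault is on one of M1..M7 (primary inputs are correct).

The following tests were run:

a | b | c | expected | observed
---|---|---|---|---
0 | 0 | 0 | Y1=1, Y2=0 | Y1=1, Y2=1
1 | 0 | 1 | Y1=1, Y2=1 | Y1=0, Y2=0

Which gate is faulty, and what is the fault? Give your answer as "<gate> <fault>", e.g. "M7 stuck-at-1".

M1 stuck-at-1

Fault-free values for test 1 (a=0, b=0, c=0): M1=0, M2=0, M3=1, M4=1, M5=1, M6=0, M7=0, giving Y1=1, Y2=0. Observed Y1=1, Y2=1.
Test 1: faults giving observed Y1=1, Y2=1 are {M1 stuck-at-1, M6 stuck-at-1, M7 stuck-at-1}.
Test 2 (a=1, b=0, c=1): fault-free M1=0, M2=0, M3=1, M4=0, M5=1, M6=1, M7=1 → Y1=1, Y2=1; observed Y1=0, Y2=0. Eliminates M6 stuck-at-1, M7 stuck-at-1.
Only M1 stuck-at-1 is consistent with every test.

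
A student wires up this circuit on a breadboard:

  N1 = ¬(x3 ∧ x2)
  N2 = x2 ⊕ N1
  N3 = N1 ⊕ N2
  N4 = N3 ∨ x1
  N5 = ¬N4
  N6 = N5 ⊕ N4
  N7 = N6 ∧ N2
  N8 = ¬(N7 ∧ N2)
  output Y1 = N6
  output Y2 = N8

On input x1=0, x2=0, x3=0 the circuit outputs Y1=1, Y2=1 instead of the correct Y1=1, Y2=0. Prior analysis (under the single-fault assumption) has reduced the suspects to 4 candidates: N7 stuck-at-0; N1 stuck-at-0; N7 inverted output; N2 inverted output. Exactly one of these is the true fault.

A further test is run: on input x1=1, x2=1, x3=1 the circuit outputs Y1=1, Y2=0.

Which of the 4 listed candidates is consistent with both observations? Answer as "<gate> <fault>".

N1 stuck-at-0

Evaluate each candidate on input x1=1, x2=1, x3=1:
  N7 stuck-at-0: N1=0, N2=1, N3=1, N4=1, N5=0, N6=1, N7=0 [stuck-at-0], N8=1 → Y1=1, Y2=1 — eliminated
  N1 stuck-at-0: N1=0 [stuck-at-0], N2=1, N3=1, N4=1, N5=0, N6=1, N7=1, N8=0 → Y1=1, Y2=0 — matches
  N7 inverted output: N1=0, N2=1, N3=1, N4=1, N5=0, N6=1, N7=0 [inverted output], N8=1 → Y1=1, Y2=1 — eliminated
  N2 inverted output: N1=0, N2=0 [inverted output], N3=0, N4=1, N5=0, N6=1, N7=0, N8=1 → Y1=1, Y2=1 — eliminated
Only N1 stuck-at-0 reproduces the observed Y1=1, Y2=0.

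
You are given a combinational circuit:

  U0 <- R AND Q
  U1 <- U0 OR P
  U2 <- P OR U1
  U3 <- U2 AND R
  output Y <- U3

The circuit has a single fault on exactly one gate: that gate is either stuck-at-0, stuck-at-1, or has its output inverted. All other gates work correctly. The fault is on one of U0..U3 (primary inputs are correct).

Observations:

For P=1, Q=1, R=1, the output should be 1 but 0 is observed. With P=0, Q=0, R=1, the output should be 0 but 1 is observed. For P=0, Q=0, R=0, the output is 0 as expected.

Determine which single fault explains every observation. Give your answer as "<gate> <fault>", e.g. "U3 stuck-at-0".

U2 inverted output

Fault-free values for test 1 (P=1, Q=1, R=1): U0=1, U1=1, U2=1, U3=1, giving Y=1. Observed 0.
Test 1: faults giving observed 0 are {U2 stuck-at-0, U2 inverted output, U3 stuck-at-0, U3 inverted output}.
Test 2 (P=0, Q=0, R=1): fault-free U0=0, U1=0, U2=0, U3=0 → 0; observed 1. Eliminates U2 stuck-at-0, U3 stuck-at-0.
Test 3 (P=0, Q=0, R=0): fault-free U0=0, U1=0, U2=0, U3=0 → 0; observed 0. Eliminates U3 inverted output.
Only U2 inverted output is consistent with every test.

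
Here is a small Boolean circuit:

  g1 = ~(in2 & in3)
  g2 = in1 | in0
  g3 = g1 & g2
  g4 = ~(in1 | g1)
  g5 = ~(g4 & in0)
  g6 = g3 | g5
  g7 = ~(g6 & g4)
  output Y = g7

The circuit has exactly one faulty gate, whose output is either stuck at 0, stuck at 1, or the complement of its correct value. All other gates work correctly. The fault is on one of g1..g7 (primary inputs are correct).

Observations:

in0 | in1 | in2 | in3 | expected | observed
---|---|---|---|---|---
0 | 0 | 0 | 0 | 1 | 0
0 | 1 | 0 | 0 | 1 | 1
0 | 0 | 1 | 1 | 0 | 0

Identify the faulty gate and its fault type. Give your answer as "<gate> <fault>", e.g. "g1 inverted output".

Fault-free values for test 1 (in0=0, in1=0, in2=0, in3=0): g1=1, g2=0, g3=0, g4=0, g5=1, g6=1, g7=1, giving Y=1. Observed 0.
Test 1: faults giving observed 0 are {g1 stuck-at-0, g1 inverted output, g4 stuck-at-1, g4 inverted output, g7 stuck-at-0, g7 inverted output}.
Test 2 (in0=0, in1=1, in2=0, in3=0): fault-free g1=1, g2=1, g3=1, g4=0, g5=1, g6=1, g7=1 → 1; observed 1. Eliminates g4 stuck-at-1, g4 inverted output, g7 stuck-at-0, g7 inverted output.
Test 3 (in0=0, in1=0, in2=1, in3=1): fault-free g1=0, g2=0, g3=0, g4=1, g5=1, g6=1, g7=0 → 0; observed 0. Eliminates g1 inverted output.
Only g1 stuck-at-0 is consistent with every test.

g1 stuck-at-0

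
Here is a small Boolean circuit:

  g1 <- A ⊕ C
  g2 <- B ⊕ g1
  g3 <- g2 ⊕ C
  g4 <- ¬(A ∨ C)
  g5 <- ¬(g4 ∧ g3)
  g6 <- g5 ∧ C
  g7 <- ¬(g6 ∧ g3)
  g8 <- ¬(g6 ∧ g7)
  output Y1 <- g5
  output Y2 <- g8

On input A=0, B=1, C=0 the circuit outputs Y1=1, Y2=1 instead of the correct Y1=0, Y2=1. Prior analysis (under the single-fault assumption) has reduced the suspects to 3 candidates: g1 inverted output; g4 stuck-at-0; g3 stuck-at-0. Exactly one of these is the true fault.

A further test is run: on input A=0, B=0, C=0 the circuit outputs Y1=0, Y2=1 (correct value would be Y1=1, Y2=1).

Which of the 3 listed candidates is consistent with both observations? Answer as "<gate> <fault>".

Evaluate each candidate on input A=0, B=0, C=0:
  g1 inverted output: g1=1 [inverted output], g2=1, g3=1, g4=1, g5=0, g6=0, g7=1, g8=1 → Y1=0, Y2=1 — matches
  g4 stuck-at-0: g1=0, g2=0, g3=0, g4=0 [stuck-at-0], g5=1, g6=0, g7=1, g8=1 → Y1=1, Y2=1 — eliminated
  g3 stuck-at-0: g1=0, g2=0, g3=0 [stuck-at-0], g4=1, g5=1, g6=0, g7=1, g8=1 → Y1=1, Y2=1 — eliminated
Only g1 inverted output reproduces the observed Y1=0, Y2=1.

g1 inverted output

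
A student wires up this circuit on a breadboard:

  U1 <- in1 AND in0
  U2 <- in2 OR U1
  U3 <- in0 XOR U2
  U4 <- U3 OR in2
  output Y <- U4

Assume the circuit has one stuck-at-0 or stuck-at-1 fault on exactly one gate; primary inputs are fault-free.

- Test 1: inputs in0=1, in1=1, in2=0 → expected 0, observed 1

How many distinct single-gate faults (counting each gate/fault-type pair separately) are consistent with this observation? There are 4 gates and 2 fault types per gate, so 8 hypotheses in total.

Fault-free: U1=1, U2=1, U3=0, U4=0 → 0. Observed 1.
  U1 stuck-at-0: output 1 ✓
  U1 stuck-at-1: output 0 ✗
  U2 stuck-at-0: output 1 ✓
  U2 stuck-at-1: output 0 ✗
  U3 stuck-at-0: output 0 ✗
  U3 stuck-at-1: output 1 ✓
  U4 stuck-at-0: output 0 ✗
  U4 stuck-at-1: output 1 ✓
Consistent faults: {U1 stuck-at-0, U2 stuck-at-0, U3 stuck-at-1, U4 stuck-at-1} — 4 in all.

4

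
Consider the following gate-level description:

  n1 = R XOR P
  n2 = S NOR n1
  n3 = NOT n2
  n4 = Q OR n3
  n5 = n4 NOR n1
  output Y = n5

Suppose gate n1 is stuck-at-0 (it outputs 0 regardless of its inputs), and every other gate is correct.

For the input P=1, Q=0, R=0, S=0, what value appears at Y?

Propagate with n1 forced: n1=0 [stuck-at-0], n2=1, n3=0, n4=0, n5=1.
So Y = 1. (Without the fault it would be 0.)

1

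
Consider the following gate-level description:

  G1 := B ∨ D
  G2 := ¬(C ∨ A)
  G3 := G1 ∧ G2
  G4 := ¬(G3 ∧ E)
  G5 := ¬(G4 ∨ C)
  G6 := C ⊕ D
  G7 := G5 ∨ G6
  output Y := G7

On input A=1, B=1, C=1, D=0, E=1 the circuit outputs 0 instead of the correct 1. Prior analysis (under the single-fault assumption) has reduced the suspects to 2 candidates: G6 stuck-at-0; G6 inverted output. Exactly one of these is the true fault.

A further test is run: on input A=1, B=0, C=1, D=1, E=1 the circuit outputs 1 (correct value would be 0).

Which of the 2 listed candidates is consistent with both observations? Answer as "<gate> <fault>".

Evaluate each candidate on input A=1, B=0, C=1, D=1, E=1:
  G6 stuck-at-0: G1=1, G2=0, G3=0, G4=1, G5=0, G6=0 [stuck-at-0], G7=0 → 0 — eliminated
  G6 inverted output: G1=1, G2=0, G3=0, G4=1, G5=0, G6=1 [inverted output], G7=1 → 1 — matches
Only G6 inverted output reproduces the observed 1.

G6 inverted output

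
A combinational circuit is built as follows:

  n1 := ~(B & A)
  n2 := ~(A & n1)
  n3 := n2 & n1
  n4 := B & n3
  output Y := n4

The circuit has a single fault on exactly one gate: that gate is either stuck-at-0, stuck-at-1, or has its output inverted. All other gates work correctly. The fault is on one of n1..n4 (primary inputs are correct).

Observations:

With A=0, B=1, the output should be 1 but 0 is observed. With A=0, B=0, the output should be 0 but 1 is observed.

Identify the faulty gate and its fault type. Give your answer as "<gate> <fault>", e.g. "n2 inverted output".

n4 inverted output

Fault-free values for test 1 (A=0, B=1): n1=1, n2=1, n3=1, n4=1, giving Y=1. Observed 0.
Test 1: faults giving observed 0 are {n1 stuck-at-0, n1 inverted output, n2 stuck-at-0, n2 inverted output, n3 stuck-at-0, n3 inverted output, n4 stuck-at-0, n4 inverted output}.
Test 2 (A=0, B=0): fault-free n1=1, n2=1, n3=1, n4=0 → 0; observed 1. Eliminates n1 stuck-at-0, n1 inverted output, n2 stuck-at-0, n2 inverted output, n3 stuck-at-0, n3 inverted output, n4 stuck-at-0.
Only n4 inverted output is consistent with every test.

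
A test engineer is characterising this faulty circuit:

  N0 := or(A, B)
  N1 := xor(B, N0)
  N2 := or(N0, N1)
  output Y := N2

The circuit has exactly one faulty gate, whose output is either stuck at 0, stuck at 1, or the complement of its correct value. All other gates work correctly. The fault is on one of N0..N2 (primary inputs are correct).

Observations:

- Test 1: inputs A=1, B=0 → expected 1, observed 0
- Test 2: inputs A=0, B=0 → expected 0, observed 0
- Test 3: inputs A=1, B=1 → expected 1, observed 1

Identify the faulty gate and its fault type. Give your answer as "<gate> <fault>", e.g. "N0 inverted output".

N0 stuck-at-0

Fault-free values for test 1 (A=1, B=0): N0=1, N1=1, N2=1, giving Y=1. Observed 0.
Test 1: faults giving observed 0 are {N0 stuck-at-0, N0 inverted output, N2 stuck-at-0, N2 inverted output}.
Test 2 (A=0, B=0): fault-free N0=0, N1=0, N2=0 → 0; observed 0. Eliminates N0 inverted output, N2 inverted output.
Test 3 (A=1, B=1): fault-free N0=1, N1=0, N2=1 → 1; observed 1. Eliminates N2 stuck-at-0.
Only N0 stuck-at-0 is consistent with every test.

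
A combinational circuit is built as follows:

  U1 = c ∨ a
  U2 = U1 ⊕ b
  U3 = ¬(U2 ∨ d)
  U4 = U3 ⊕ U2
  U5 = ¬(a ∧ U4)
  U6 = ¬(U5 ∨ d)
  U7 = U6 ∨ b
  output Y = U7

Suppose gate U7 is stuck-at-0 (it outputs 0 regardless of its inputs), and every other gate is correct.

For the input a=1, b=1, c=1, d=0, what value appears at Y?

Propagate with U7 forced: U1=1, U2=0, U3=1, U4=1, U5=0, U6=1, U7=0 [stuck-at-0].
So Y = 0. (Without the fault it would be 1.)

0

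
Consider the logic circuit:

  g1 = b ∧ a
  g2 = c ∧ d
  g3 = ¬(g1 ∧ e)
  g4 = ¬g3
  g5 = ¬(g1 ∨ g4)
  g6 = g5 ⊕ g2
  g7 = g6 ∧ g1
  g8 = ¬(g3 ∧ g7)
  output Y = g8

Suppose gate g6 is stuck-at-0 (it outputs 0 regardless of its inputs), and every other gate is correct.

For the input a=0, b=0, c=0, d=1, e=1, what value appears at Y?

1

Propagate with g6 forced: g1=0, g2=0, g3=1, g4=0, g5=1, g6=0 [stuck-at-0], g7=0, g8=1.
So Y = 1. (Same as the fault-free value — the fault is masked on this input.)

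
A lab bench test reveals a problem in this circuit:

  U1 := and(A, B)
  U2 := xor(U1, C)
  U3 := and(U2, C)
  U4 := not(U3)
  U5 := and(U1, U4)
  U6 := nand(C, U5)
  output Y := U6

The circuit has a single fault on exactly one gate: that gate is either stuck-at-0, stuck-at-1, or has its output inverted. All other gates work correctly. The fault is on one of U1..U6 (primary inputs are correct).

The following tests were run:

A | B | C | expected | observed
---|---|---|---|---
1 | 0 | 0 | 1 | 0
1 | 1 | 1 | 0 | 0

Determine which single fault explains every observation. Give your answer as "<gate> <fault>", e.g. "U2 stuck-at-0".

Fault-free values for test 1 (A=1, B=0, C=0): U1=0, U2=0, U3=0, U4=1, U5=0, U6=1, giving Y=1. Observed 0.
Test 1: faults giving observed 0 are {U6 stuck-at-0, U6 inverted output}.
Test 2 (A=1, B=1, C=1): fault-free U1=1, U2=0, U3=0, U4=1, U5=1, U6=0 → 0; observed 0. Eliminates U6 inverted output.
Only U6 stuck-at-0 is consistent with every test.

U6 stuck-at-0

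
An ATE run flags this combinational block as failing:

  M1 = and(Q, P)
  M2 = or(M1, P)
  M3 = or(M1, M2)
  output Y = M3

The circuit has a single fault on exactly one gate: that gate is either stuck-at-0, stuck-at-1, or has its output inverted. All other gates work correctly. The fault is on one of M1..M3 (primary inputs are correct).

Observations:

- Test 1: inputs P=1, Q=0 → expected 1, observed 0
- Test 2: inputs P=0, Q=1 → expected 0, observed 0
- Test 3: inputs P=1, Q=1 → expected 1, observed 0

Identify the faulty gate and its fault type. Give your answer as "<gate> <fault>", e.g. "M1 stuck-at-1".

Fault-free values for test 1 (P=1, Q=0): M1=0, M2=1, M3=1, giving Y=1. Observed 0.
Test 1: faults giving observed 0 are {M2 stuck-at-0, M2 inverted output, M3 stuck-at-0, M3 inverted output}.
Test 2 (P=0, Q=1): fault-free M1=0, M2=0, M3=0 → 0; observed 0. Eliminates M2 inverted output, M3 inverted output.
Test 3 (P=1, Q=1): fault-free M1=1, M2=1, M3=1 → 1; observed 0. Eliminates M2 stuck-at-0.
Only M3 stuck-at-0 is consistent with every test.

M3 stuck-at-0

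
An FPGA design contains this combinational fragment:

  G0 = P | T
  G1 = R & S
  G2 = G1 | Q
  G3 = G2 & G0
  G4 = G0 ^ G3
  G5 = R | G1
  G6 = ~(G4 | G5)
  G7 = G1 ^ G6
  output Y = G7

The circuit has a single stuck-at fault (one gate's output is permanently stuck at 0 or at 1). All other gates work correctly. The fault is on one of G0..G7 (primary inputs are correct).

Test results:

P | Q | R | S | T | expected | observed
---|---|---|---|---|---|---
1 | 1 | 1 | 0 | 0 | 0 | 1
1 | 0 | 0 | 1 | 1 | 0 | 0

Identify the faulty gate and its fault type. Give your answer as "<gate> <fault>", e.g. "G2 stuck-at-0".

Fault-free values for test 1 (P=1, Q=1, R=1, S=0, T=0): G0=1, G1=0, G2=1, G3=1, G4=0, G5=1, G6=0, G7=0, giving Y=0. Observed 1.
Test 1: faults giving observed 1 are {G1 stuck-at-1, G5 stuck-at-0, G6 stuck-at-1, G7 stuck-at-1}.
Test 2 (P=1, Q=0, R=0, S=1, T=1): fault-free G0=1, G1=0, G2=0, G3=0, G4=1, G5=0, G6=0, G7=0 → 0; observed 0. Eliminates G1 stuck-at-1, G6 stuck-at-1, G7 stuck-at-1.
Only G5 stuck-at-0 is consistent with every test.

G5 stuck-at-0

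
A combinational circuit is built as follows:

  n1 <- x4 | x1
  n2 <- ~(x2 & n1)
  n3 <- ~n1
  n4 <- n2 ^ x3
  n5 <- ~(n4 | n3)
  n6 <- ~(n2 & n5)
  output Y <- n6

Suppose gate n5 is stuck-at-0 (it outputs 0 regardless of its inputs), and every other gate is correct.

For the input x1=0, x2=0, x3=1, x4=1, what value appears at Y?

1

Propagate with n5 forced: n1=1, n2=1, n3=0, n4=0, n5=0 [stuck-at-0], n6=1.
So Y = 1. (Without the fault it would be 0.)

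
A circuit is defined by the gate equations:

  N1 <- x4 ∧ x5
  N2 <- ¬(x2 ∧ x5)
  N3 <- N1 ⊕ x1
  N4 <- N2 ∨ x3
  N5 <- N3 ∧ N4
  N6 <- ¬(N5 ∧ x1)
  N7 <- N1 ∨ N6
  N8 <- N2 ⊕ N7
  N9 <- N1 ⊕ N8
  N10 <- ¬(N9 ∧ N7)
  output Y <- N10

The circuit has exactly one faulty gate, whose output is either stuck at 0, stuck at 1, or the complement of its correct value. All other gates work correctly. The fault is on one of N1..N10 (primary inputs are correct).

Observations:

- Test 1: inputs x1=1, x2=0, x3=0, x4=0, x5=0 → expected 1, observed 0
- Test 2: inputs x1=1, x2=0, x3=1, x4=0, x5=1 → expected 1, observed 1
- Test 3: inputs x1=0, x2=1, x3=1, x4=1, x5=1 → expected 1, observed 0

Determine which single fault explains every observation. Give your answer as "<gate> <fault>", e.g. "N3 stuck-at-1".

N2 inverted output

Fault-free values for test 1 (x1=1, x2=0, x3=0, x4=0, x5=0): N1=0, N2=1, N3=1, N4=1, N5=1, N6=0, N7=0, N8=1, N9=1, N10=1, giving Y=1. Observed 0.
Test 1: faults giving observed 0 are {N1 stuck-at-1, N1 inverted output, N2 stuck-at-0, N2 inverted output, N10 stuck-at-0, N10 inverted output}.
Test 2 (x1=1, x2=0, x3=1, x4=0, x5=1): fault-free N1=0, N2=1, N3=1, N4=1, N5=1, N6=0, N7=0, N8=1, N9=1, N10=1 → 1; observed 1. Eliminates N1 stuck-at-1, N1 inverted output, N10 stuck-at-0, N10 inverted output.
Test 3 (x1=0, x2=1, x3=1, x4=1, x5=1): fault-free N1=1, N2=0, N3=1, N4=1, N5=1, N6=1, N7=1, N8=1, N9=0, N10=1 → 1; observed 0. Eliminates N2 stuck-at-0.
Only N2 inverted output is consistent with every test.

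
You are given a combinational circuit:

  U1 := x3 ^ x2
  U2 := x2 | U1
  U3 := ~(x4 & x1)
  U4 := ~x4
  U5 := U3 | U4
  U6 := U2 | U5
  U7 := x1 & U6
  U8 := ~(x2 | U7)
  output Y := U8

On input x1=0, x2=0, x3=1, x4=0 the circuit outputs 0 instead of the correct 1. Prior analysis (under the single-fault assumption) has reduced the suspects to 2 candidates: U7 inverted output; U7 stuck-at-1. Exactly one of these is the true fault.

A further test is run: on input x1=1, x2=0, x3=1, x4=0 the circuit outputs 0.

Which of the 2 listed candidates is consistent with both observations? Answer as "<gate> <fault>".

Evaluate each candidate on input x1=1, x2=0, x3=1, x4=0:
  U7 inverted output: U1=1, U2=1, U3=1, U4=1, U5=1, U6=1, U7=0 [inverted output], U8=1 → 1 — eliminated
  U7 stuck-at-1: U1=1, U2=1, U3=1, U4=1, U5=1, U6=1, U7=1 [stuck-at-1], U8=0 → 0 — matches
Only U7 stuck-at-1 reproduces the observed 0.

U7 stuck-at-1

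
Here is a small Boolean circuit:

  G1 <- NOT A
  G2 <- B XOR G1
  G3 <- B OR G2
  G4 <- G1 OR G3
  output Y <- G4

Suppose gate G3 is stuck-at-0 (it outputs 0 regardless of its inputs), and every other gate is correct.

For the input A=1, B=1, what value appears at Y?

0

Propagate with G3 forced: G1=0, G2=1, G3=0 [stuck-at-0], G4=0.
So Y = 0. (Without the fault it would be 1.)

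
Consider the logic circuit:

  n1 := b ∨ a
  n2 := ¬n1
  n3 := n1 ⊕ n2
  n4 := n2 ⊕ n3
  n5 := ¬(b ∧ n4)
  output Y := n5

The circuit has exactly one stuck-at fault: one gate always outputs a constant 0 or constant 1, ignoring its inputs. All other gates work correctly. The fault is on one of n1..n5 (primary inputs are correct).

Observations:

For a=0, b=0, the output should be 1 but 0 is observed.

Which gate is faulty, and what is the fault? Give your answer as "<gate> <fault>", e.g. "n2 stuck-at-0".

Fault-free values for test 1 (a=0, b=0): n1=0, n2=1, n3=1, n4=0, n5=1, giving Y=1. Observed 0.
Test 1: faults giving observed 0 are {n5 stuck-at-0}.
Only n5 stuck-at-0 is consistent with every test.

n5 stuck-at-0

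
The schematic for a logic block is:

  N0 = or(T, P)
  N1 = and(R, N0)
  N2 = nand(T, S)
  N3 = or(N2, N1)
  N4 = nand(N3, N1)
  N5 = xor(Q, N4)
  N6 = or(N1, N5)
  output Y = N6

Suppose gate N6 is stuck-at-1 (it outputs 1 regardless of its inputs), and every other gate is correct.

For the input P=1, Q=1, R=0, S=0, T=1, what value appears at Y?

1

Propagate with N6 forced: N0=1, N1=0, N2=1, N3=1, N4=1, N5=0, N6=1 [stuck-at-1].
So Y = 1. (Without the fault it would be 0.)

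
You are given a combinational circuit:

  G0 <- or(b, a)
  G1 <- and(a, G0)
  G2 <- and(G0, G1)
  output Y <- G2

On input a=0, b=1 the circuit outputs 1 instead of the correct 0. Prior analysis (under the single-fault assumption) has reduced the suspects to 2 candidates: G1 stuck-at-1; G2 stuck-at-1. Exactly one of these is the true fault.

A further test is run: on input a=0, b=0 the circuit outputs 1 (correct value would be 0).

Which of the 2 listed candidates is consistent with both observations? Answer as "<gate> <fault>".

G2 stuck-at-1

Evaluate each candidate on input a=0, b=0:
  G1 stuck-at-1: G0=0, G1=1 [stuck-at-1], G2=0 → 0 — eliminated
  G2 stuck-at-1: G0=0, G1=0, G2=1 [stuck-at-1] → 1 — matches
Only G2 stuck-at-1 reproduces the observed 1.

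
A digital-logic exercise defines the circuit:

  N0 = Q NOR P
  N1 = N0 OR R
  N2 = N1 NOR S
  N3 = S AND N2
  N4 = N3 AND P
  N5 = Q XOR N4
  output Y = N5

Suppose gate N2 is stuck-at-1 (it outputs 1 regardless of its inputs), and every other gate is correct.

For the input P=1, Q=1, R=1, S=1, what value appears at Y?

Propagate with N2 forced: N0=0, N1=1, N2=1 [stuck-at-1], N3=1, N4=1, N5=0.
So Y = 0. (Without the fault it would be 1.)

0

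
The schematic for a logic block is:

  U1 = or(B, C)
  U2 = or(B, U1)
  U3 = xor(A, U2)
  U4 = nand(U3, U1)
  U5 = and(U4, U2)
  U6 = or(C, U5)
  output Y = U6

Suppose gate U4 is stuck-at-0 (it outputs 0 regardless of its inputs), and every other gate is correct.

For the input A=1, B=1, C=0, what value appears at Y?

0

Propagate with U4 forced: U1=1, U2=1, U3=0, U4=0 [stuck-at-0], U5=0, U6=0.
So Y = 0. (Without the fault it would be 1.)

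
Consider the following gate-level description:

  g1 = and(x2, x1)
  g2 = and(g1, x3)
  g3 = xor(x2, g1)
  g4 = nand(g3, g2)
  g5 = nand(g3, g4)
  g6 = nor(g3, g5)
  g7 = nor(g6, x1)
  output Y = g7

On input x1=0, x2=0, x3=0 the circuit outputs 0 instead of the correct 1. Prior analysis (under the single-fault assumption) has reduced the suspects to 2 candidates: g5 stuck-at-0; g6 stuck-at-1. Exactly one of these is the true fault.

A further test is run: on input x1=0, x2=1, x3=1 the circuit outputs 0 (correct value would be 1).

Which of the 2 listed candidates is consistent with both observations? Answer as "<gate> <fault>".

Evaluate each candidate on input x1=0, x2=1, x3=1:
  g5 stuck-at-0: g1=0, g2=0, g3=1, g4=1, g5=0 [stuck-at-0], g6=0, g7=1 → 1 — eliminated
  g6 stuck-at-1: g1=0, g2=0, g3=1, g4=1, g5=0, g6=1 [stuck-at-1], g7=0 → 0 — matches
Only g6 stuck-at-1 reproduces the observed 0.

g6 stuck-at-1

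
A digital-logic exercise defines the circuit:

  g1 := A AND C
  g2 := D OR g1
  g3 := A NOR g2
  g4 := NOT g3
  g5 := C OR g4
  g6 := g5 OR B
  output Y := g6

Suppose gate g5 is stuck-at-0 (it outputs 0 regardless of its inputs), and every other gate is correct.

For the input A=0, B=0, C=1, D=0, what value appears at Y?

Propagate with g5 forced: g1=0, g2=0, g3=1, g4=0, g5=0 [stuck-at-0], g6=0.
So Y = 0. (Without the fault it would be 1.)

0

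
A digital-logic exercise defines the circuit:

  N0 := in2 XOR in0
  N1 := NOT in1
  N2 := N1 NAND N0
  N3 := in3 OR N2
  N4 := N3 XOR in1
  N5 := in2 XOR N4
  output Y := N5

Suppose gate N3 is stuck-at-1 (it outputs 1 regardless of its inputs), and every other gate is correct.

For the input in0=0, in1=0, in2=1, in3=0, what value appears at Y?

0

Propagate with N3 forced: N0=1, N1=1, N2=0, N3=1 [stuck-at-1], N4=1, N5=0.
So Y = 0. (Without the fault it would be 1.)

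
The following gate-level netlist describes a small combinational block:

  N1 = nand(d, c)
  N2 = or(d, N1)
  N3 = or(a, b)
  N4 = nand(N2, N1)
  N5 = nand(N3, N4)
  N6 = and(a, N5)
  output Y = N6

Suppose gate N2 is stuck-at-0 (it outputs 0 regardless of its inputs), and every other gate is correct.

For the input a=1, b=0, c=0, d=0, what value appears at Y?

0

Propagate with N2 forced: N1=1, N2=0 [stuck-at-0], N3=1, N4=1, N5=0, N6=0.
So Y = 0. (Without the fault it would be 1.)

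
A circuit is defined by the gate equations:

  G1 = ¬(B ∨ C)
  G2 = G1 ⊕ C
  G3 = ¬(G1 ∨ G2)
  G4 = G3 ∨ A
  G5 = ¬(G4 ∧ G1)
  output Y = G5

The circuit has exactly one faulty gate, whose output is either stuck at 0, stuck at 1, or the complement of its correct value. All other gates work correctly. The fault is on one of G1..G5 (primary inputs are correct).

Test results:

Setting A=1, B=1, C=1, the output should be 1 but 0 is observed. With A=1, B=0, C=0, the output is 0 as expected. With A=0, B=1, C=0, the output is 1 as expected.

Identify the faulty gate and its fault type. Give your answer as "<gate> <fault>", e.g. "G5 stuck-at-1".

Fault-free values for test 1 (A=1, B=1, C=1): G1=0, G2=1, G3=0, G4=1, G5=1, giving Y=1. Observed 0.
Test 1: faults giving observed 0 are {G1 stuck-at-1, G1 inverted output, G5 stuck-at-0, G5 inverted output}.
Test 2 (A=1, B=0, C=0): fault-free G1=1, G2=1, G3=0, G4=1, G5=0 → 0; observed 0. Eliminates G1 inverted output, G5 inverted output.
Test 3 (A=0, B=1, C=0): fault-free G1=0, G2=0, G3=1, G4=1, G5=1 → 1; observed 1. Eliminates G5 stuck-at-0.
Only G1 stuck-at-1 is consistent with every test.

G1 stuck-at-1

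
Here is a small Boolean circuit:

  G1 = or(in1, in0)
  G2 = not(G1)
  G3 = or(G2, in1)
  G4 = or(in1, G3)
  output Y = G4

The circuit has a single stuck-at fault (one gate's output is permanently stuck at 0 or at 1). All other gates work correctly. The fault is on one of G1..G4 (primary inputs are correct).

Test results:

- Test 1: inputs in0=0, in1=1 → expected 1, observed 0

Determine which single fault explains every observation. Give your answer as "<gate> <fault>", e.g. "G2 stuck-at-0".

Fault-free values for test 1 (in0=0, in1=1): G1=1, G2=0, G3=1, G4=1, giving Y=1. Observed 0.
Test 1: faults giving observed 0 are {G4 stuck-at-0}.
Only G4 stuck-at-0 is consistent with every test.

G4 stuck-at-0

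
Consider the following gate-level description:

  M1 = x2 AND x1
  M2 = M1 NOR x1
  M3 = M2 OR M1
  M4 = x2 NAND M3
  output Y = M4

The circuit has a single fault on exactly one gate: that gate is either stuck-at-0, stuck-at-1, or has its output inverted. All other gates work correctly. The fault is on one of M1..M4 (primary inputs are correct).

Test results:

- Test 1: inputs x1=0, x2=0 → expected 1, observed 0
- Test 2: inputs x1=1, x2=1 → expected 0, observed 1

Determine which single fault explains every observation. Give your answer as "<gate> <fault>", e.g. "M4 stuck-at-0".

M4 inverted output

Fault-free values for test 1 (x1=0, x2=0): M1=0, M2=1, M3=1, M4=1, giving Y=1. Observed 0.
Test 1: faults giving observed 0 are {M4 stuck-at-0, M4 inverted output}.
Test 2 (x1=1, x2=1): fault-free M1=1, M2=0, M3=1, M4=0 → 0; observed 1. Eliminates M4 stuck-at-0.
Only M4 inverted output is consistent with every test.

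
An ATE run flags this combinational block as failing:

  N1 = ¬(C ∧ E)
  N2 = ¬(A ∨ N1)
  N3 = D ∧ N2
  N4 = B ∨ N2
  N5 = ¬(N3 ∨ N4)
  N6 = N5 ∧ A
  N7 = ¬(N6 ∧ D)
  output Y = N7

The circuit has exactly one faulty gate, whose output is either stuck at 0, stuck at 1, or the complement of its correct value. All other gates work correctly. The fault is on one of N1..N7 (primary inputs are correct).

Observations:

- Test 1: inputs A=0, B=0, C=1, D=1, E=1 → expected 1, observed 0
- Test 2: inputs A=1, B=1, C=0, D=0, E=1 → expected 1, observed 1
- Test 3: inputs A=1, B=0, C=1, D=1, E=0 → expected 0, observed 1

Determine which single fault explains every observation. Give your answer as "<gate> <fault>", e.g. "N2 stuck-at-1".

N6 inverted output

Fault-free values for test 1 (A=0, B=0, C=1, D=1, E=1): N1=0, N2=1, N3=1, N4=1, N5=0, N6=0, N7=1, giving Y=1. Observed 0.
Test 1: faults giving observed 0 are {N6 stuck-at-1, N6 inverted output, N7 stuck-at-0, N7 inverted output}.
Test 2 (A=1, B=1, C=0, D=0, E=1): fault-free N1=1, N2=0, N3=0, N4=1, N5=0, N6=0, N7=1 → 1; observed 1. Eliminates N7 stuck-at-0, N7 inverted output.
Test 3 (A=1, B=0, C=1, D=1, E=0): fault-free N1=1, N2=0, N3=0, N4=0, N5=1, N6=1, N7=0 → 0; observed 1. Eliminates N6 stuck-at-1.
Only N6 inverted output is consistent with every test.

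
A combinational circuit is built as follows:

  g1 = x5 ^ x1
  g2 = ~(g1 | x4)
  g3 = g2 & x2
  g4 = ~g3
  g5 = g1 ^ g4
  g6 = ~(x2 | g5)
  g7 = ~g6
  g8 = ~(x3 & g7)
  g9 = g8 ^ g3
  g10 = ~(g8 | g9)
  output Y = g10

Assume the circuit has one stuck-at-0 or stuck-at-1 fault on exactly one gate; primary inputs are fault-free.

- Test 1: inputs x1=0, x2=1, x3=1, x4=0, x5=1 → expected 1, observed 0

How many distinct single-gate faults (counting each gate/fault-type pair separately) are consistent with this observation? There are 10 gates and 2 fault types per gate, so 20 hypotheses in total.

8

Fault-free: g1=1, g2=0, g3=0, g4=1, g5=0, g6=0, g7=1, g8=0, g9=0, g10=1 → 1. Observed 0.
  g1: stuck-at-0 ✓; others ✗
  g2: stuck-at-1 ✓; others ✗
  g3: stuck-at-1 ✓; others ✗
  g4: none of the 2 fault types match ✗
  g5: none of the 2 fault types match ✗
  g6: stuck-at-1 ✓; others ✗
  g7: stuck-at-0 ✓; others ✗
  g8: stuck-at-1 ✓; others ✗
  g9: stuck-at-1 ✓; others ✗
  g10: stuck-at-0 ✓; others ✗
Consistent faults: {g1 stuck-at-0, g2 stuck-at-1, g3 stuck-at-1, g6 stuck-at-1, g7 stuck-at-0, g8 stuck-at-1, g9 stuck-at-1, g10 stuck-at-0} — 8 in all.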